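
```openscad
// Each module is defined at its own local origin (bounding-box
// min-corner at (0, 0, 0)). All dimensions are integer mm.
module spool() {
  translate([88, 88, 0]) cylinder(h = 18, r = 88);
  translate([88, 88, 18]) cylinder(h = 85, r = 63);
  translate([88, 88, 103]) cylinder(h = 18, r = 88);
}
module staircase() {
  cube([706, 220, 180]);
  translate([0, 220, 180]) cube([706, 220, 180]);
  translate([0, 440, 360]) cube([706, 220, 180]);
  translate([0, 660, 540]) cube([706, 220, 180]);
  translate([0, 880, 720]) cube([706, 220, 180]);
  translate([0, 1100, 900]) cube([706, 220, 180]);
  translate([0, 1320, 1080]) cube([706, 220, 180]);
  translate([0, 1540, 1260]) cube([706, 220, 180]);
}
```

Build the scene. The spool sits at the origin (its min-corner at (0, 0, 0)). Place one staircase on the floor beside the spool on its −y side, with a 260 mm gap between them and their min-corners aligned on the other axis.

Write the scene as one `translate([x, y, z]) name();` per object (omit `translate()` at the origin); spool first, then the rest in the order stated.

spool();
translate([0, -2020, 0]) staircase();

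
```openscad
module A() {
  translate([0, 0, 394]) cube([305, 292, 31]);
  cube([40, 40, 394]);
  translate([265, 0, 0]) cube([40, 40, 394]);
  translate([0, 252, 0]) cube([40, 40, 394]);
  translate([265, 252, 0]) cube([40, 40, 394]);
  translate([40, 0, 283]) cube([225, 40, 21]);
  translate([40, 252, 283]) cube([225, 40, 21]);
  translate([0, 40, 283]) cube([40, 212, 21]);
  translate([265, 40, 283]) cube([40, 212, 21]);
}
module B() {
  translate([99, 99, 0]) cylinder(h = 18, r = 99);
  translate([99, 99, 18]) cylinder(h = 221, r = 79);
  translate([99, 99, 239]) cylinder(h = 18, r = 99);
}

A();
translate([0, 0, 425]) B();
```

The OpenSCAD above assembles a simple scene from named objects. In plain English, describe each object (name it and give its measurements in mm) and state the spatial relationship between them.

A is a simple wooden stool: a rectangular seat 305 mm (x) by 292 mm (y), 31 mm thick, top face at z = 425 mm, on four square legs, each 40×40 mm in cross-section. The legs rest on z = 0, each flush with a corner of the seat. Four stretchers, 40 mm wide and 21 mm tall, connect adjacent legs with their undersides at z = 283 mm, each running between the inner faces of the legs it joins and aligned with the legs' outer faces on the other axis.

B is a spool: two coaxial disc flanges of radius 99 mm and thickness 18 mm, joined by a core cylinder of radius 79 mm and height 221 mm. The lower flange rests on z = 0 and the three cylinders share a vertical axis.

The spool is on top of the stool.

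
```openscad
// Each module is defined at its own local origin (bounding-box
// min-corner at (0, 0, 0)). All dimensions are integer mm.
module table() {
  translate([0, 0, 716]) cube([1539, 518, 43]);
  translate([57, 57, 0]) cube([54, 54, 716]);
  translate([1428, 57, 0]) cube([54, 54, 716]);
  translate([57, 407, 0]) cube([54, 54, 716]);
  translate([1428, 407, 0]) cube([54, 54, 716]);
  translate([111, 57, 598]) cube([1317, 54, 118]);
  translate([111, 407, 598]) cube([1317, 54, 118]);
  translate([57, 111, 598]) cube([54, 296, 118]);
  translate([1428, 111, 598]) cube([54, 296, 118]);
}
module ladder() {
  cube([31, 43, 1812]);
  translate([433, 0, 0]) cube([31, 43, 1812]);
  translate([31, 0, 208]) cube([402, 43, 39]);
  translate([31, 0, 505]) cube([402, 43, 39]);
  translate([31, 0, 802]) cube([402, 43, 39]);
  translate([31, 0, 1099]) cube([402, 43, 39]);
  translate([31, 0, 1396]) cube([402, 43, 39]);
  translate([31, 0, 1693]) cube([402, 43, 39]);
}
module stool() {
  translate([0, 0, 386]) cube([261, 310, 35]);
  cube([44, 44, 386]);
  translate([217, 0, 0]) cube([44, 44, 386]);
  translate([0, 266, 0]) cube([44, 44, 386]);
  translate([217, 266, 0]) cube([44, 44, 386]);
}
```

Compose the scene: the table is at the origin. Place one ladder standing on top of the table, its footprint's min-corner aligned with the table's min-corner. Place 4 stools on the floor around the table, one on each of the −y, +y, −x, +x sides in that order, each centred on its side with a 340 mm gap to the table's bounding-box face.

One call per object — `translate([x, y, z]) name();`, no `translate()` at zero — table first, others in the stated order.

table();
translate([0, 0, 759]) ladder();
translate([639, -650, 0]) stool();
translate([639, 858, 0]) stool();
translate([-601, 104, 0]) stool();
translate([1879, 104, 0]) stool();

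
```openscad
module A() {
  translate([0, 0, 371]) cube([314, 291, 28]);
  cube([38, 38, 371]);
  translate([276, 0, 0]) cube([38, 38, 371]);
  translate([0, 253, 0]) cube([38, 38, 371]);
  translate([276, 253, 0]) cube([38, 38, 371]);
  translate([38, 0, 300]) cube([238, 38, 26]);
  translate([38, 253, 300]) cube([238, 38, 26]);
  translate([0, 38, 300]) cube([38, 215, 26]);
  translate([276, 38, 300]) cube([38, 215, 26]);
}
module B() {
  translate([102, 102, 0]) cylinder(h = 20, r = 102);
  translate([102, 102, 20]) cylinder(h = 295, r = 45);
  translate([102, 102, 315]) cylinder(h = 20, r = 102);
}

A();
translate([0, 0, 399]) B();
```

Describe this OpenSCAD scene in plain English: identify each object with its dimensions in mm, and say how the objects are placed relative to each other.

A is a four-legged stool. The seat is 314×291 mm, 28 mm thick, top at z = 399 mm. It stands on four square legs, each 38×38 mm in cross-section, from z = 0 to the seat underside, each flush with a corner of the seat. Four stretchers, 38 mm wide and 26 mm tall, connect adjacent legs with their undersides at z = 300 mm, each running between the inner faces of the legs it joins and aligned with the legs' outer faces on the other axis.

B is a spool: two coaxial disc flanges of radius 102 mm and thickness 20 mm, joined by a core cylinder of radius 45 mm and height 295 mm. The lower flange rests on z = 0 and the three cylinders share a vertical axis.

The spool is on top of the stool.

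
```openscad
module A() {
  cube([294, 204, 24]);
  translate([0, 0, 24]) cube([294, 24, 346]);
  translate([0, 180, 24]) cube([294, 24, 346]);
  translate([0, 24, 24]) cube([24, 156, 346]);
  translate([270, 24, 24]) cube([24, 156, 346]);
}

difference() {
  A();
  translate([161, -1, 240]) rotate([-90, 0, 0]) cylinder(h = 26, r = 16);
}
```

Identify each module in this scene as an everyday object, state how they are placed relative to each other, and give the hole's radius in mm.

The subtracted cylinder has r = 16 mm.

A is an open box. The open box has a circular hole through its front wall. The hole's radius is 16 mm.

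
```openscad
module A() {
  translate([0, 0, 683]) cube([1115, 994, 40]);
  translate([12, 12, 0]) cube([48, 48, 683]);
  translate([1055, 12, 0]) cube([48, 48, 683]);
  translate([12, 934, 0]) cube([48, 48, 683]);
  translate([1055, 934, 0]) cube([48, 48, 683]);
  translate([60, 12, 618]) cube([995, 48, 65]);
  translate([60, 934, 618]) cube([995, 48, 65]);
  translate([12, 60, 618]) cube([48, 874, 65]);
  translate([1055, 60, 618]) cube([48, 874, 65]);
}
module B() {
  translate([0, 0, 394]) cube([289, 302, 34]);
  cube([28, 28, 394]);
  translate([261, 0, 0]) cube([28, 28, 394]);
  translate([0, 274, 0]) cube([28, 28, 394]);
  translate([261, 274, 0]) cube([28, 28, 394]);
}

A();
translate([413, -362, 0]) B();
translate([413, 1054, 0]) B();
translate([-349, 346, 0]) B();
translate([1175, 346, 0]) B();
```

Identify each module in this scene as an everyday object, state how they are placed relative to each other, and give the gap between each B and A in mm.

Each stool's nearest face is 60 mm from the table's bounding box.

A is a table. B is a stool. Four stools sit around the table at the −y, +y, −x, +x sides. The gap between each stool and the table is 60 mm.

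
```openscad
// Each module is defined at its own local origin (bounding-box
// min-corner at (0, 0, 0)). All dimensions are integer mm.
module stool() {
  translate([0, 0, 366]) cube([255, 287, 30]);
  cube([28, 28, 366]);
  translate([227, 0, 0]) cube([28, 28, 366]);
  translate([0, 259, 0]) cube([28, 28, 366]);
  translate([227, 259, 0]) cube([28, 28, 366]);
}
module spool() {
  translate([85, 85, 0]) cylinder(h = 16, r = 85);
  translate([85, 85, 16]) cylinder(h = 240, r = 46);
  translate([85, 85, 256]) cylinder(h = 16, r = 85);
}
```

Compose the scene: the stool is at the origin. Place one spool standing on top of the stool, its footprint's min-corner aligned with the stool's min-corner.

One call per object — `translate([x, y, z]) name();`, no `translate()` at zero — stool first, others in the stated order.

stool();
translate([0, 0, 396]) spool();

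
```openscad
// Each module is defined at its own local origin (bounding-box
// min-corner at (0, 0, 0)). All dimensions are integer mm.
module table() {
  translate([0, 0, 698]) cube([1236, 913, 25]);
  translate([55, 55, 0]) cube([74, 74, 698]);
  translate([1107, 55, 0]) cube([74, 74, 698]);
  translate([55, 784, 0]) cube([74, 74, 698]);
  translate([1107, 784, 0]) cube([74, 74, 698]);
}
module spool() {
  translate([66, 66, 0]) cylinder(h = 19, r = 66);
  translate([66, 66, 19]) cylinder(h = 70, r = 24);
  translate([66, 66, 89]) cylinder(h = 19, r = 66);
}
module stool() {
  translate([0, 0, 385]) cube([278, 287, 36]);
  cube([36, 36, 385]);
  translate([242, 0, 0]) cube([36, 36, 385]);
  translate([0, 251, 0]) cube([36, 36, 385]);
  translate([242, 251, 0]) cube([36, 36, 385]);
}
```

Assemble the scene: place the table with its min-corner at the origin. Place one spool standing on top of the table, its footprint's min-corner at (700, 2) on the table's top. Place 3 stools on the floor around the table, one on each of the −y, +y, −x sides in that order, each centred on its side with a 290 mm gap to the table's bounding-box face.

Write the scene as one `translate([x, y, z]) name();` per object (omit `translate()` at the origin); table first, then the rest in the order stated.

table();
translate([700, 2, 723]) spool();
translate([479, -577, 0]) stool();
translate([479, 1203, 0]) stool();
translate([-568, 313, 0]) stool();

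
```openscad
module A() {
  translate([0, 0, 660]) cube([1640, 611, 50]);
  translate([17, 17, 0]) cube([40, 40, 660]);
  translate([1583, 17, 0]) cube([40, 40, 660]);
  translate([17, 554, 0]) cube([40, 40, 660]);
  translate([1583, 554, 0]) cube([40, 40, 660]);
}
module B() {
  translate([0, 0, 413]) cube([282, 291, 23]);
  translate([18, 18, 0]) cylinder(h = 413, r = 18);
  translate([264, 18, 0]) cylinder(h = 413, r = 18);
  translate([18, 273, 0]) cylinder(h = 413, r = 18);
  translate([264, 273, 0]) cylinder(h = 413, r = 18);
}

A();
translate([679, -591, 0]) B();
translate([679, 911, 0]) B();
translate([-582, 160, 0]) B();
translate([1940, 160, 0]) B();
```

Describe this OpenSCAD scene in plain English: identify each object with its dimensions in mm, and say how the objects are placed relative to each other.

A is a table with a 1640×611 mm rectangular top, 50 mm thick, top surface at z = 710 mm, supported by four 40×40 mm square legs, each inset 17 mm from the nearest pair of top edges, running from the floor.

B is a four-legged stool. The seat is 282×291 mm, 23 mm thick, top at z = 436 mm. It stands on four round legs, each 36 mm in diameter, from z = 0 to the seat underside, each leg's axis is inset half a diameter from the nearest pair of seat edges (so the leg's bounding box is flush with the corner).

Four stools sit around the table at the −y, +y, −x, +x sides.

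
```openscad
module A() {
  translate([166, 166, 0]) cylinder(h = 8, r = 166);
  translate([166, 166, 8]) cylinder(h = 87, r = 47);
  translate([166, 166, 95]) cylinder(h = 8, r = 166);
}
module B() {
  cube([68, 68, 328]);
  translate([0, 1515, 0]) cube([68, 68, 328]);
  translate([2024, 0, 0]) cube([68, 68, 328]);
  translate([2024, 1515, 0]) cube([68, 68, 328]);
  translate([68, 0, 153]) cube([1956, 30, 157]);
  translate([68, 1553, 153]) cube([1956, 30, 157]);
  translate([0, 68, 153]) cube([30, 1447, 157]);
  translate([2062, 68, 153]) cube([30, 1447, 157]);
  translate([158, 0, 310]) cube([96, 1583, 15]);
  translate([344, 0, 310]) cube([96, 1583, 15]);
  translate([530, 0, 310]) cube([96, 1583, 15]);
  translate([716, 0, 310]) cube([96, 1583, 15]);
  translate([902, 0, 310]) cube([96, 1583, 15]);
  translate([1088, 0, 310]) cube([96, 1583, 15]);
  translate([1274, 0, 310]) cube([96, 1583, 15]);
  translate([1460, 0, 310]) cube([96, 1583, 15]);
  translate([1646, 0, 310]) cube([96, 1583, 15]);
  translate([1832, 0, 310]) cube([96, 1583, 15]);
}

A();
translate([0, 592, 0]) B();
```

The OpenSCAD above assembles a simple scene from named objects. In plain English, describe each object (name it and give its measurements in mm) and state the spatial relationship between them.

A is a spool: two coaxial disc flanges of radius 166 mm and thickness 8 mm, joined by a core cylinder of radius 47 mm and height 87 mm. The lower flange rests on z = 0 and the three cylinders share a vertical axis.

B is a bed frame 2092 mm long (x) by 1583 mm wide (y). Four 68×68 mm corner posts, 328 mm tall, at the corners of the footprint. Four rails of 30 mm thickness and 157 mm height run between adjacent posts with their undersides at z = 153 mm, their outer faces flush with the outside of the frame (the two x-running rails run between the posts' inner faces; the two y-running rails run between the posts' inner faces). 10 slats, each 96 mm wide (x) and 15 mm thick, lie across the top of the two x-running rails, running the full 1583 mm width of the frame in y; the slats are evenly spaced along x between the inner faces of the end posts with equal gaps (rounded down to the nearest mm) at the −x end and between each pair — any rounding remainder accumulates at the +x end.

The bed frame is on the floor beside the spool on its +y side.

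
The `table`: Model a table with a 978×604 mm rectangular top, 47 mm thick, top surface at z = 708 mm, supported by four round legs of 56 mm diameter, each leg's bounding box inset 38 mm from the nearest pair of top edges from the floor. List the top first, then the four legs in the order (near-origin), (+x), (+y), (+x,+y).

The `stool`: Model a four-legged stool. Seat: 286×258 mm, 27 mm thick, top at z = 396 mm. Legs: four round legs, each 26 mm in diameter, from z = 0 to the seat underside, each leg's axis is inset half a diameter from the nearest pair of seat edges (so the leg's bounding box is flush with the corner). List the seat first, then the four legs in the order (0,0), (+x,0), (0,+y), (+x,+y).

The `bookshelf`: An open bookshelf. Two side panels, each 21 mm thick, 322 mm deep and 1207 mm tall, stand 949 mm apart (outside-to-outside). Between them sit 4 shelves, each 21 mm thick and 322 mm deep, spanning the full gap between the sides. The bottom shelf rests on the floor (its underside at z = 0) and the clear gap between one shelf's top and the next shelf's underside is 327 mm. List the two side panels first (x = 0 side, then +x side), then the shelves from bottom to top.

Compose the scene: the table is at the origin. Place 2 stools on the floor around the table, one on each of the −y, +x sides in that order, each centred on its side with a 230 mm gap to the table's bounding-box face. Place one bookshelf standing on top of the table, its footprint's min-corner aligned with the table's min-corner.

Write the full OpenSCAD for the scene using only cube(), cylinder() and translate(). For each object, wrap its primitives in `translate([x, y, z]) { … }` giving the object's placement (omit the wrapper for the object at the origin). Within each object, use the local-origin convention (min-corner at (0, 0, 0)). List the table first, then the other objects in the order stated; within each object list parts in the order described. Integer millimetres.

translate([0, 0, 661]) cube([978, 604, 47]);
translate([66, 66, 0]) cylinder(h = 661, r = 28);
translate([912, 66, 0]) cylinder(h = 661, r = 28);
translate([66, 538, 0]) cylinder(h = 661, r = 28);
translate([912, 538, 0]) cylinder(h = 661, r = 28);
translate([346, -488, 0]) {
  translate([0, 0, 369]) cube([286, 258, 27]);
  translate([13, 13, 0]) cylinder(h = 369, r = 13);
  translate([273, 13, 0]) cylinder(h = 369, r = 13);
  translate([13, 245, 0]) cylinder(h = 369, r = 13);
  translate([273, 245, 0]) cylinder(h = 369, r = 13);
}
translate([1208, 173, 0]) {
  translate([0, 0, 369]) cube([286, 258, 27]);
  translate([13, 13, 0]) cylinder(h = 369, r = 13);
  translate([273, 13, 0]) cylinder(h = 369, r = 13);
  translate([13, 245, 0]) cylinder(h = 369, r = 13);
  translate([273, 245, 0]) cylinder(h = 369, r = 13);
}
translate([0, 0, 708]) {
  cube([21, 322, 1207]);
  translate([928, 0, 0]) cube([21, 322, 1207]);
  translate([21, 0, 0]) cube([907, 322, 21]);
  translate([21, 0, 348]) cube([907, 322, 21]);
  translate([21, 0, 696]) cube([907, 322, 21]);
  translate([21, 0, 1044]) cube([907, 322, 21]);
}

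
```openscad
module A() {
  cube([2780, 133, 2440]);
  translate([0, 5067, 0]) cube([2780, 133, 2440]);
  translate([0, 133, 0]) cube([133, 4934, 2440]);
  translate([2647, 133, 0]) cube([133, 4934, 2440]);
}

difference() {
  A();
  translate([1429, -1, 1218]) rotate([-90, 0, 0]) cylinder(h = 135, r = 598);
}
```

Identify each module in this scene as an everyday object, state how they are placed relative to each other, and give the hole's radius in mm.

The subtracted cylinder has r = 598 mm.

A is a house frame. The house frame has a circular hole through its front wall. The hole's radius is 598 mm.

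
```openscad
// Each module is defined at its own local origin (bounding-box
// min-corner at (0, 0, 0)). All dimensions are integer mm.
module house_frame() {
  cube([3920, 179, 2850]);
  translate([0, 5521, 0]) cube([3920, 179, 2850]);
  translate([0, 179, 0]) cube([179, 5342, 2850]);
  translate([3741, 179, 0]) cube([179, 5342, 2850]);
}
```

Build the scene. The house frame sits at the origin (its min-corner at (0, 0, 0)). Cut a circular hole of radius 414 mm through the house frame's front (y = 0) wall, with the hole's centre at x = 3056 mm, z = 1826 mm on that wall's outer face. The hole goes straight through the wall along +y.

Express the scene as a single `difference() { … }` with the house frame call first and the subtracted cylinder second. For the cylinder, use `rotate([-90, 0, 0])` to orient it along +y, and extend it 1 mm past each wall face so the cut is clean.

difference() {
  house_frame();
  translate([3056, -1, 1826]) rotate([-90, 0, 0]) cylinder(h = 181, r = 414);
}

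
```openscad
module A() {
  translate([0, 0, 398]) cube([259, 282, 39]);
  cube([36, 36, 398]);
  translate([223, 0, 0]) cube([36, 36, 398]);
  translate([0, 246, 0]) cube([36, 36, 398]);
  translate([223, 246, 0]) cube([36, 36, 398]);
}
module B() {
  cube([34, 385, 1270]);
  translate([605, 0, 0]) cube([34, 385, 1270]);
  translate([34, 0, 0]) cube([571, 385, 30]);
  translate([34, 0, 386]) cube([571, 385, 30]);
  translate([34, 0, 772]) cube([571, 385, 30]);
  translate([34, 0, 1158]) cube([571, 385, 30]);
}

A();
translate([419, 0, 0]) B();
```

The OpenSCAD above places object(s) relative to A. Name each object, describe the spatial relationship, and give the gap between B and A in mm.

A is a stool. B is a bookshelf. The bookshelf is on the floor beside the stool on its +x side. The gap between the bookshelf and the stool is 160 mm.

The bookshelf's nearest face is 160 mm from the stool's +x face.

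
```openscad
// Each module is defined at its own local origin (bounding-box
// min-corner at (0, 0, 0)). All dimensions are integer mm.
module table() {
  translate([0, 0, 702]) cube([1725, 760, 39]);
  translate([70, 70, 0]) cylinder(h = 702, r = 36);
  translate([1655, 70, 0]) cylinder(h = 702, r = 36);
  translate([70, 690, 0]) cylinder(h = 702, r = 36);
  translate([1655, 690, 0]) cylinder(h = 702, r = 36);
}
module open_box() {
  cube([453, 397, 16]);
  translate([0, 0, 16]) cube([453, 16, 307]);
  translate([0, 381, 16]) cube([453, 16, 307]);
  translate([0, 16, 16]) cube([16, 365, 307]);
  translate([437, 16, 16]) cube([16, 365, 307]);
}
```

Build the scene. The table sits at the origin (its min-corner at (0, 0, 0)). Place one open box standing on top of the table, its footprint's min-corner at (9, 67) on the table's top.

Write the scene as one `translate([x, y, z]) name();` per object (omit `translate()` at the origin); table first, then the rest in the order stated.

table();
translate([9, 67, 741]) open_box();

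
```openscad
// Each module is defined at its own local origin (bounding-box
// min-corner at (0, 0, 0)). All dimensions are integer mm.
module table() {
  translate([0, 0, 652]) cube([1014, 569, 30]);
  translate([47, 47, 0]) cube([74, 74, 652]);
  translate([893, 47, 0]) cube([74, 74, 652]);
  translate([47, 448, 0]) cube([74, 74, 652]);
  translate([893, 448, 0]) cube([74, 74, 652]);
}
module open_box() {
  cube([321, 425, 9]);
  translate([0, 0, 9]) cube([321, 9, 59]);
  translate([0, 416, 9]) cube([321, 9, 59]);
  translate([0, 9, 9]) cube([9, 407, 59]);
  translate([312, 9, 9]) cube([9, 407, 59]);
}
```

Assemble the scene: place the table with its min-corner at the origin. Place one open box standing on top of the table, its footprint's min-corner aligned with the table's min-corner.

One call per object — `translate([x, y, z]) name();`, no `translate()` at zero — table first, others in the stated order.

table();
translate([0, 0, 682]) open_box();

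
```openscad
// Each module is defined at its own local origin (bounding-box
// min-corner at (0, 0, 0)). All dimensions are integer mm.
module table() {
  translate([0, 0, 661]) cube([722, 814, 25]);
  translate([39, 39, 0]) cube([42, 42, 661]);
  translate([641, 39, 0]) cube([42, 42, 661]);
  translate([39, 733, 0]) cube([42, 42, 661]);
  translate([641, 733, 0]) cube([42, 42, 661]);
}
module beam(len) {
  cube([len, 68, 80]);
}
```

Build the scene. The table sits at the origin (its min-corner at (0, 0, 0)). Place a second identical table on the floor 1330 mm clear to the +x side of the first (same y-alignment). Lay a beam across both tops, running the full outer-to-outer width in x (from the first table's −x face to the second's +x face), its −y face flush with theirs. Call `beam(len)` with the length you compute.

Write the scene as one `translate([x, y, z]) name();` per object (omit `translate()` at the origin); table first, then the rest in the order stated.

table();
translate([2052, 0, 0]) table();
translate([0, 0, 686]) beam(2774);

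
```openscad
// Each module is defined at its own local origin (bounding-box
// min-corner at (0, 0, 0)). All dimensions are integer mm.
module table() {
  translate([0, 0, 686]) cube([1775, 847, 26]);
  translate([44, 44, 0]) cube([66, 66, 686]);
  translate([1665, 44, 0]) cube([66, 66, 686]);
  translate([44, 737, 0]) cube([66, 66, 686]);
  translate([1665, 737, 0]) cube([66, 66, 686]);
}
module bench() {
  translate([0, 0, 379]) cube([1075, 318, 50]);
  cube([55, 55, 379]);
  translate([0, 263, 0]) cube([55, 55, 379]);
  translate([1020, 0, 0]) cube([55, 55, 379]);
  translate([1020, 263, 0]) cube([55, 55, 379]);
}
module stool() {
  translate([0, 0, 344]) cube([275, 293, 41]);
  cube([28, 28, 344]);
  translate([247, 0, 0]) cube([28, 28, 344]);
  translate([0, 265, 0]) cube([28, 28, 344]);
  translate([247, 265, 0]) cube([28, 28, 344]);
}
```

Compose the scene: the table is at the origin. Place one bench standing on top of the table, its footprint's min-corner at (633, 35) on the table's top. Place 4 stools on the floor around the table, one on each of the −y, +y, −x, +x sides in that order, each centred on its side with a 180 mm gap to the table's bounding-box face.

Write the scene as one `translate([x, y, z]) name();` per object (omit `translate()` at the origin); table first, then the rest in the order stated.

table();
translate([633, 35, 712]) bench();
translate([750, -473, 0]) stool();
translate([750, 1027, 0]) stool();
translate([-455, 277, 0]) stool();
translate([1955, 277, 0]) stool();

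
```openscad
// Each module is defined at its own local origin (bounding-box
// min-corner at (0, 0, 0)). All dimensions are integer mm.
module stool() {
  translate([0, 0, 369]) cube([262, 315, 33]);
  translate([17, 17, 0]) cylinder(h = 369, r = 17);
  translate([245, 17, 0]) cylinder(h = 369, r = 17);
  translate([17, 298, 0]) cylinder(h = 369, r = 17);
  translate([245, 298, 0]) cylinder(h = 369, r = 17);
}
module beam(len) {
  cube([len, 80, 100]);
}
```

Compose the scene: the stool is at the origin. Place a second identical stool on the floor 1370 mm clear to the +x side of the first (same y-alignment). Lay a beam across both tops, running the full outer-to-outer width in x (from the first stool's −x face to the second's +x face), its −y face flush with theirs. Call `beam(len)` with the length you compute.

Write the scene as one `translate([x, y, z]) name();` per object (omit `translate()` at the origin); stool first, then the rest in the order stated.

stool();
translate([1632, 0, 0]) stool();
translate([0, 0, 402]) beam(1894);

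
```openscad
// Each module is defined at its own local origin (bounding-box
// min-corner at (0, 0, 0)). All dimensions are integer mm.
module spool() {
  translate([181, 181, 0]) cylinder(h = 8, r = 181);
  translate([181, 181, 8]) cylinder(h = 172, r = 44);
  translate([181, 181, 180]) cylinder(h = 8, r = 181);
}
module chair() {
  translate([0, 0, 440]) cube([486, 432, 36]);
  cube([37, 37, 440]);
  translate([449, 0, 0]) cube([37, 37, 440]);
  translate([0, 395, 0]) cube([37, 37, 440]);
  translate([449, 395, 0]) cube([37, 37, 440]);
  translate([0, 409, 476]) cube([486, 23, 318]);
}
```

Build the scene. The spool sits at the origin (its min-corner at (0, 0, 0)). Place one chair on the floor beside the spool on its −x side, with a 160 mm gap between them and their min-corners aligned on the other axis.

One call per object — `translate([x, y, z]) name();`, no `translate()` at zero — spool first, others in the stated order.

spool();
translate([-646, 0, 0]) chair();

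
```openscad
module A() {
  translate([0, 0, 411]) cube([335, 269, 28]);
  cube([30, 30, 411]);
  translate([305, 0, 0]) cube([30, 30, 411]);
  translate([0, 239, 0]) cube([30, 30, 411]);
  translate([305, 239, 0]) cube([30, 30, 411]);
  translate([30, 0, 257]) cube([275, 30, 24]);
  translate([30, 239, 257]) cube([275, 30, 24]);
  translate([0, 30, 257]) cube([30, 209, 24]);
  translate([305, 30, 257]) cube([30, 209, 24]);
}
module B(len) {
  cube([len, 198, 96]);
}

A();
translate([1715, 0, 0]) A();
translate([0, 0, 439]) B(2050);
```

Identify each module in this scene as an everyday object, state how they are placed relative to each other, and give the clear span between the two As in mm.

Second stool starts at x = 1715; first ends at x = 335; clear span = 1715 − 335 = 1380 mm.

A is a stool. B is a beam. A beam spans the tops of two stools. The clear span between the two stools is 1380 mm.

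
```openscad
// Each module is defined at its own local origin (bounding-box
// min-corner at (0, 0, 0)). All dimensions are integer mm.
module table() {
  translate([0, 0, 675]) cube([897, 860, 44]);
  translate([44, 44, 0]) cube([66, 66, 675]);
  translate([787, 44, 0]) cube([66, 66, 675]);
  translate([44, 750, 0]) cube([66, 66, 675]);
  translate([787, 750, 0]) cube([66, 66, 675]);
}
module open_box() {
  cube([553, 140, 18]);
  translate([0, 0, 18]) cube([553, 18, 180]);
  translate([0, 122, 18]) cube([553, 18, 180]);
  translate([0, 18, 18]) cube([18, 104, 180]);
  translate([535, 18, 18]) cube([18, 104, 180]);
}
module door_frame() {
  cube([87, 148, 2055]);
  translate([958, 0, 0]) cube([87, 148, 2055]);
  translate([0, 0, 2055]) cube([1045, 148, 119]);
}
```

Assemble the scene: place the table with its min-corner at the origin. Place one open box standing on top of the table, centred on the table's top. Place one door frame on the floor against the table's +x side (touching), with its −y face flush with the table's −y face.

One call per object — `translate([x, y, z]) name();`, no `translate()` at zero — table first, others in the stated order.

table();
translate([172, 360, 719]) open_box();
translate([897, 0, 0]) door_frame();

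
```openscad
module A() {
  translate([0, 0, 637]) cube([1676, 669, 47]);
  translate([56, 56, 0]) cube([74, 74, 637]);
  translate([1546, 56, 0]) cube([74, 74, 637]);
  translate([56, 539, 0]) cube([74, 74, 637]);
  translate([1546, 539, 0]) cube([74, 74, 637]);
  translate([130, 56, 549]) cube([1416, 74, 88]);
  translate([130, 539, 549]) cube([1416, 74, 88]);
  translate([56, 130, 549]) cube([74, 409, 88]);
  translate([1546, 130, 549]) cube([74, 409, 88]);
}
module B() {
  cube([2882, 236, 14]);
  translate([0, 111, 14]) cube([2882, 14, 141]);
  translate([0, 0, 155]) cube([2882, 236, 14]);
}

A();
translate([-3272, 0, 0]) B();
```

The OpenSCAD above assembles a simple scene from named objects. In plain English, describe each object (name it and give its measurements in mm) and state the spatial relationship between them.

A is a table: top 1676 mm (x) × 669 mm (y), 47 mm thick, upper face at z = 684 mm, on four 74×74 mm square legs, each inset 56 mm from the nearest pair of top edges, running from z = 0 to the bottom of the top. Four apron rails, 74 mm thick and 88 mm tall, run between adjacent legs with their top edges flush with the underside of the top and their outer faces flush with the legs' outer faces.

B is an I-beam lying along x, 2882 mm long. Overall section height 169 mm. Two flanges 236 mm wide (y) and 14 mm thick, one on the floor and one at the top; a web 14 mm thick runs between them, centred on the flange width.

The I-beam is on the floor beside the table on its −x side.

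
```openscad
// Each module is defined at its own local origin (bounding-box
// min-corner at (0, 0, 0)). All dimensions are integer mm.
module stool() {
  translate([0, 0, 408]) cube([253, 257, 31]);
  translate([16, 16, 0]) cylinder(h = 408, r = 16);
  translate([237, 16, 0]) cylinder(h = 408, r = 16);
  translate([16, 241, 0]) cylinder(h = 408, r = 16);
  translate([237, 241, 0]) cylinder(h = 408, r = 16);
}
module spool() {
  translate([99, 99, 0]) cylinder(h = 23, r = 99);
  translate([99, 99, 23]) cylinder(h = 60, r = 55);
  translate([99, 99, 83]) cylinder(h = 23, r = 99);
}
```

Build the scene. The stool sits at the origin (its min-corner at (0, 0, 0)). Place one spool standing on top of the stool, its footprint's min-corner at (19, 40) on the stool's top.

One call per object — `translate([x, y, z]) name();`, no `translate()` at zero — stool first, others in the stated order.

stool();
translate([19, 40, 439]) spool();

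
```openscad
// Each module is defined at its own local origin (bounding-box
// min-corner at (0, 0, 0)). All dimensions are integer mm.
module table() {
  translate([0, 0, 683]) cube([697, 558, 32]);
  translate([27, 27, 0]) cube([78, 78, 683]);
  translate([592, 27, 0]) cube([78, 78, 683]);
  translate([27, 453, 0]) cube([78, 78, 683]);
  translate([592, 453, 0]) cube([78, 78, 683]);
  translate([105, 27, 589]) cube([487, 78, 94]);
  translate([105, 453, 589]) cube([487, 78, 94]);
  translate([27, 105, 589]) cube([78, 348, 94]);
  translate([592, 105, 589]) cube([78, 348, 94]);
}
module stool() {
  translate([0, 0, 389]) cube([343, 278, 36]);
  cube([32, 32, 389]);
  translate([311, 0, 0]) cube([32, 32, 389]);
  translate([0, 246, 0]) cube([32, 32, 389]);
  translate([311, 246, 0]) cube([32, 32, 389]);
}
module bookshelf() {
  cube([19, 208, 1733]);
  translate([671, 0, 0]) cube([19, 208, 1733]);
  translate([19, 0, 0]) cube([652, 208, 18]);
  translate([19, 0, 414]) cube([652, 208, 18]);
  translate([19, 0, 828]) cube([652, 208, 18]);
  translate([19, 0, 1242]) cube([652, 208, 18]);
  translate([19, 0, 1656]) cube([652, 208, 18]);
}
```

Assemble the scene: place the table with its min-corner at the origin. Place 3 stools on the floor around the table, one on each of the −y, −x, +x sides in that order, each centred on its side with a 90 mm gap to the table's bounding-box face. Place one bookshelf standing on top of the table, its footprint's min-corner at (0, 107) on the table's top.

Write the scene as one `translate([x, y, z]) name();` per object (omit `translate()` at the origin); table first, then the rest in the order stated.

table();
translate([177, -368, 0]) stool();
translate([-433, 140, 0]) stool();
translate([787, 140, 0]) stool();
translate([0, 107, 715]) bookshelf();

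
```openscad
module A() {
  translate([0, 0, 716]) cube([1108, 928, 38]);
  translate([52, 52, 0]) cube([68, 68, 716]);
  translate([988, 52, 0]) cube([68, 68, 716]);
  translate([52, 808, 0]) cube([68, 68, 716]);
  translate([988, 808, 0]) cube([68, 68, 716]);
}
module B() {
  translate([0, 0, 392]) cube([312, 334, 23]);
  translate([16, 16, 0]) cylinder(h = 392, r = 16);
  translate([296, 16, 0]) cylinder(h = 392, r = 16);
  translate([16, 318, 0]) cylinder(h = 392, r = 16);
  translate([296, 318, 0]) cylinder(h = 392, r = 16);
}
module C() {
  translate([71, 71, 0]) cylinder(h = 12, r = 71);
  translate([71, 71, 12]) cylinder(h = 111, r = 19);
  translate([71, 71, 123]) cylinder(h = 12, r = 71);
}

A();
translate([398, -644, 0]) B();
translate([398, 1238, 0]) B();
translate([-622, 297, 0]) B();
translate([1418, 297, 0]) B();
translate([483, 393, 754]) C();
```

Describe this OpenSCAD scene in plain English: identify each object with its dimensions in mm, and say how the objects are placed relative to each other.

A is a table with a 1108×928 mm rectangular top, 38 mm thick, top surface at z = 754 mm, supported by four 68×68 mm square legs, each inset 52 mm from the nearest pair of top edges, running from the floor.

B is a four-legged stool. The seat is a 312×334×23 mm slab whose top surface is at z = 415 mm; four round legs, each 32 mm in diameter, run from the floor (z = 0) to the underside of the seat, each leg's axis is inset half a diameter from the nearest pair of seat edges (so the leg's bounding box is flush with the corner).

C is a spool: two coaxial disc flanges of radius 71 mm and thickness 12 mm, joined by a core cylinder of radius 19 mm and height 111 mm. The lower flange rests on z = 0 and the three cylinders share a vertical axis.

Four stools sit around the table at the −y, +y, −x, +x sides. The spool is on top of the table, centred.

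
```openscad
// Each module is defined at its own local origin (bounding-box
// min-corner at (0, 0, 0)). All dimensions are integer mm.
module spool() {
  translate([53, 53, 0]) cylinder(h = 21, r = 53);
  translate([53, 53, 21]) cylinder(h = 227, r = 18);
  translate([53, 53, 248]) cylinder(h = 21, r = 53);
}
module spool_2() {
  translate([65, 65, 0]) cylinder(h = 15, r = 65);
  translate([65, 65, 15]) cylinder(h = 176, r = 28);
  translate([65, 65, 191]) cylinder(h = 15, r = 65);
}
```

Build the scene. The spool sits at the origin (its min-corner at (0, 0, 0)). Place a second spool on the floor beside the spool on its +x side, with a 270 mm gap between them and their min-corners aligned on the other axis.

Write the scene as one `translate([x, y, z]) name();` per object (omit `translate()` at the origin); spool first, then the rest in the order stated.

spool();
translate([376, 0, 0]) spool_2();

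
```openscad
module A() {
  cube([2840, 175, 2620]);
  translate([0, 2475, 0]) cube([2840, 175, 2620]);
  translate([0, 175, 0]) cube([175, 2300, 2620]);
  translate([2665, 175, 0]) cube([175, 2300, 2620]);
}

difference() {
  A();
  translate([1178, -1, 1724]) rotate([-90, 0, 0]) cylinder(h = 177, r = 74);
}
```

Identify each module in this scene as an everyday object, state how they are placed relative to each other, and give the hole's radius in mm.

The subtracted cylinder has r = 74 mm.

A is a house frame. The house frame has a circular hole through its front wall. The hole's radius is 74 mm.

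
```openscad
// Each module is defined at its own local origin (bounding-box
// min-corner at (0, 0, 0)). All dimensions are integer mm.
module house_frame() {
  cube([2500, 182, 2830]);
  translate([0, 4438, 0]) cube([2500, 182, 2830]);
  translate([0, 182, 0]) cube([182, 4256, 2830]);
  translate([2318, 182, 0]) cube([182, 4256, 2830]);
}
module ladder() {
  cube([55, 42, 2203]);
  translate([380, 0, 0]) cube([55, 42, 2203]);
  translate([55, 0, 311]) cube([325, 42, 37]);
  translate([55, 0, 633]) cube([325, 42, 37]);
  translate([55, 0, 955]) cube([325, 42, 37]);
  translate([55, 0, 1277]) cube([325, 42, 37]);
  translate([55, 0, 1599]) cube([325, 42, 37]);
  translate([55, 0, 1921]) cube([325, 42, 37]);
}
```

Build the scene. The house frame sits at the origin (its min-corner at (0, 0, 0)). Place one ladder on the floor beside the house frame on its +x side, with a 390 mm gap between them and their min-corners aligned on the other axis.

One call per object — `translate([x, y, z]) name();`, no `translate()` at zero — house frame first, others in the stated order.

house_frame();
translate([2890, 0, 0]) ladder();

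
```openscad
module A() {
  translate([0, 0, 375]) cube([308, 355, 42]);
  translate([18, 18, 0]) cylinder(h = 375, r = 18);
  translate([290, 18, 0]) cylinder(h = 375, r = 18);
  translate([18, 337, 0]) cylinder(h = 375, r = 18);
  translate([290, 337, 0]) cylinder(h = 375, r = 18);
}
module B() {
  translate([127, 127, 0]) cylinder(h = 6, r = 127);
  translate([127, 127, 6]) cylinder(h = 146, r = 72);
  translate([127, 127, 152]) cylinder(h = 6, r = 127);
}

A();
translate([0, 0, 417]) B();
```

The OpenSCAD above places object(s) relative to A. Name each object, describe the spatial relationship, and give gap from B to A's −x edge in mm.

The spool's min-x is at 0; the stool's min-x is 0; gap = 0 mm.

A is a stool. B is a spool. The spool is on top of the stool. The gap from the spool to the stool's −x edge is 0 mm.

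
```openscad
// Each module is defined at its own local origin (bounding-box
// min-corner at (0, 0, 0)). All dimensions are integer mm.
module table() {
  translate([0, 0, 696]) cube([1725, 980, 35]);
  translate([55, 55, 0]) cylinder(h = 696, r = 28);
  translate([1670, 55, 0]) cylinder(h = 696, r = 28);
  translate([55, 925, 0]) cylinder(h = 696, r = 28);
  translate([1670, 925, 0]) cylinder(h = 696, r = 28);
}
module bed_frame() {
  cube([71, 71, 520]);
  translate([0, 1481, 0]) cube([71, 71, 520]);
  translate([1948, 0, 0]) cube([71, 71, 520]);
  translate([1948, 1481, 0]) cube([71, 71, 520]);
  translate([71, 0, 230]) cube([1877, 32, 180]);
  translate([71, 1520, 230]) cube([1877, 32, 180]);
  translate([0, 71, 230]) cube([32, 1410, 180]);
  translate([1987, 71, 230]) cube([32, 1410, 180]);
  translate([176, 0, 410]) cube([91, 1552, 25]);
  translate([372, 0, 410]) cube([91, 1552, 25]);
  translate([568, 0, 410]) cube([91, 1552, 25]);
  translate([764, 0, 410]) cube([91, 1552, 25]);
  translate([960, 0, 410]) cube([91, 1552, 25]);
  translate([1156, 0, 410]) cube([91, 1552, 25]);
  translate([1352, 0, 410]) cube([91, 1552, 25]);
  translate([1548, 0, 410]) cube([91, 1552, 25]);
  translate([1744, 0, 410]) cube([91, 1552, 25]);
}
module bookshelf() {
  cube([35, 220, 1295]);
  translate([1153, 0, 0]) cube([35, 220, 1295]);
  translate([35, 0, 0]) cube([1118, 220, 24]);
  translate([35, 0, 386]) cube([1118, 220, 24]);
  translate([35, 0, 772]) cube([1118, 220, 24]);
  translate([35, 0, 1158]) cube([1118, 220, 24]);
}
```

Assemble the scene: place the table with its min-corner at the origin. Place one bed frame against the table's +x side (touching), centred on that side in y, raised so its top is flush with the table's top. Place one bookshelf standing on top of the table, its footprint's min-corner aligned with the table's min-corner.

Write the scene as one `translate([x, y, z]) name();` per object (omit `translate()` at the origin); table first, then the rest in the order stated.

table();
translate([1725, -286, 211]) bed_frame();
translate([0, 0, 731]) bookshelf();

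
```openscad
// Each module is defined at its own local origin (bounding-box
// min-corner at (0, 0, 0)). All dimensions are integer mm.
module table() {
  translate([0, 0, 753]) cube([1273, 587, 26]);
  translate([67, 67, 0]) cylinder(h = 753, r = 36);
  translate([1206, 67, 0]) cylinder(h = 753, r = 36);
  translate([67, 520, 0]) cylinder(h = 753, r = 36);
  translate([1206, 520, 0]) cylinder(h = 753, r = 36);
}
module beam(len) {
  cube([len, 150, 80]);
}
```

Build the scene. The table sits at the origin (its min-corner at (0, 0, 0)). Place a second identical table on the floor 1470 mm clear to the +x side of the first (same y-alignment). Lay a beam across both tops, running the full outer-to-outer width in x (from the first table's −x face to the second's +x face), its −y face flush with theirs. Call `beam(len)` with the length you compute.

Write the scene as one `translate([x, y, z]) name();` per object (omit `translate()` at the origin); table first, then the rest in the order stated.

table();
translate([2743, 0, 0]) table();
translate([0, 0, 779]) beam(4016);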